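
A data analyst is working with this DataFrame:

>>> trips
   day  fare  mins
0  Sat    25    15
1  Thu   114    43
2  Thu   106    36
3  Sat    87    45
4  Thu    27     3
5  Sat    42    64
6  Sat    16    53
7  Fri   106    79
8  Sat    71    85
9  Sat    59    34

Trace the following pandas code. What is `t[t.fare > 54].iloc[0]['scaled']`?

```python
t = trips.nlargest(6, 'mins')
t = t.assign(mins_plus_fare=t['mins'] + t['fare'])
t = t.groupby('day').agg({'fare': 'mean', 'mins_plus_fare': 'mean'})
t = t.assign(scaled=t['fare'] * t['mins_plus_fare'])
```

19610.0

take 6 rows with largest mins:
   day  fare  mins
8  Sat    71    85
7  Fri   106    79
5  Sat    42    64
6  Sat    16    53
3  Sat    87    45
1  Thu   114    43
add column mins_plus_fare = t['mins'] + t['fare']:
   day  fare  mins  mins_plus_fare
8  Sat    71    85             156
7  Fri   106    79             185
5  Sat    42    64             106
6  Sat    16    53              69
3  Sat    87    45             132
1  Thu   114    43             157
group by day: mean(fare), mean(mins_plus_fare):
      fare  mins_plus_fare
day                       
Fri  106.0          185.00
Sat   54.0          115.75
Thu  114.0          157.00
add column scaled = t['fare'] * t['mins_plus_fare']:
      fare  mins_plus_fare   scaled
day                                
Fri  106.0          185.00  19610.0
Sat   54.0          115.75   6250.5
Thu  114.0          157.00  17898.0
filter rows where fare > 54:
      fare  mins_plus_fare   scaled
day                                
Fri  106.0           185.0  19610.0
Thu  114.0           157.0  17898.0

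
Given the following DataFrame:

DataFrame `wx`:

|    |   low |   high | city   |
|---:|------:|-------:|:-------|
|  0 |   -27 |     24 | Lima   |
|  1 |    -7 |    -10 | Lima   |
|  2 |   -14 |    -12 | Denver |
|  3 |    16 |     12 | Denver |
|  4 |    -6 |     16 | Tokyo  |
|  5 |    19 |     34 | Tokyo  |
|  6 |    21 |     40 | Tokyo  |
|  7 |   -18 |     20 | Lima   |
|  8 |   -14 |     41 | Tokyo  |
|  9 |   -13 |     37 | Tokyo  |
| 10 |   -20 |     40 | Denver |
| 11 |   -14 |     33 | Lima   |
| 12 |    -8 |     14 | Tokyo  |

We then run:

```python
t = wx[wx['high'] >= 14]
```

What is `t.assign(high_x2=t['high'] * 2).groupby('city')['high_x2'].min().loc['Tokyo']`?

filter rows where high >= 14:
    low  high    city
0   -27    24    Lima
4    -6    16   Tokyo
5    19    34   Tokyo
6    21    40   Tokyo
7   -18    20    Lima
8   -14    41   Tokyo
9   -13    37   Tokyo
10  -20    40  Denver
11  -14    33    Lima
12   -8    14   Tokyo
add column high_x2 = t['high'] * 2:
    low  high    city  high_x2
0   -27    24    Lima       48
4    -6    16   Tokyo       32
5    19    34   Tokyo       68
6    21    40   Tokyo       80
7   -18    20    Lima       40
8   -14    41   Tokyo       82
9   -13    37   Tokyo       74
10  -20    40  Denver       80
11  -14    33    Lima       66
12   -8    14   Tokyo       28
group by city, min of high_x2:
city
Denver    80
Lima      40
Tokyo     28
Name: high_x2, dtype: int64

28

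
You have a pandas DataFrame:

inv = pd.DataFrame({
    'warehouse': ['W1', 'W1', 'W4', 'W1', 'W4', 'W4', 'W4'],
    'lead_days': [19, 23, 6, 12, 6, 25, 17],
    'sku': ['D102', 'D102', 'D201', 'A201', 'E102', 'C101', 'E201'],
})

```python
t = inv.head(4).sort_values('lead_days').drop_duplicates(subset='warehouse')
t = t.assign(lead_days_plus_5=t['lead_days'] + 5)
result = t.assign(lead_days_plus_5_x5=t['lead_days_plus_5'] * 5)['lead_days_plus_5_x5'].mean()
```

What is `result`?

take first 4 rows:
  warehouse  lead_days   sku
0        W1         19  D102
1        W1         23  D102
2        W4          6  D201
3        W1         12  A201
sort by lead_days:
  warehouse  lead_days   sku
2        W4          6  D201
3        W1         12  A201
0        W1         19  D102
1        W1         23  D102
drop duplicate warehouse (keep=first):
  warehouse  lead_days   sku
2        W4          6  D201
3        W1         12  A201
add column lead_days_plus_5 = t['lead_days'] + 5:
  warehouse  lead_days   sku  lead_days_plus_5
2        W4          6  D201                11
3        W1         12  A201                17
add column lead_days_plus_5_x5 = t['lead_days_plus_5'] * 5:
  warehouse  lead_days   sku  lead_days_plus_5  lead_days_plus_5_x5
2        W4          6  D201                11                   55
3        W1         12  A201                17                   85
Hence 70.0.

70.0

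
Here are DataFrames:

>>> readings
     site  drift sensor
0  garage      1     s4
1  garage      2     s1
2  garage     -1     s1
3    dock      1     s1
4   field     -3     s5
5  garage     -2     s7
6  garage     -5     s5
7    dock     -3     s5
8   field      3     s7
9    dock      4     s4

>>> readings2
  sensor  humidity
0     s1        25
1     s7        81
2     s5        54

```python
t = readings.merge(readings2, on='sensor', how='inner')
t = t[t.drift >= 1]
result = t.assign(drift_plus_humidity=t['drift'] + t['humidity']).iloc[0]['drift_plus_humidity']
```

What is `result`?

merge on 'sensor' (how='inner') → 8 rows:
     site  drift sensor  humidity
0  garage      2     s1        25
1  garage     -1     s1        25
2    dock      1     s1        25
3   field     -3     s5        54
4  garage     -2     s7        81
5  garage     -5     s5        54
6    dock     -3     s5        54
7   field      3     s7        81
filter rows where drift >= 1:
     site  drift sensor  humidity
0  garage      2     s1        25
2    dock      1     s1        25
7   field      3     s7        81
add column drift_plus_humidity = t['drift'] + t['humidity']:
     site  drift sensor  humidity  drift_plus_humidity
0  garage      2     s1        25                   27
2    dock      1     s1        25                   26
7   field      3     s7        81                   84
The value at position 0, column 'drift_plus_humidity' is 27.

27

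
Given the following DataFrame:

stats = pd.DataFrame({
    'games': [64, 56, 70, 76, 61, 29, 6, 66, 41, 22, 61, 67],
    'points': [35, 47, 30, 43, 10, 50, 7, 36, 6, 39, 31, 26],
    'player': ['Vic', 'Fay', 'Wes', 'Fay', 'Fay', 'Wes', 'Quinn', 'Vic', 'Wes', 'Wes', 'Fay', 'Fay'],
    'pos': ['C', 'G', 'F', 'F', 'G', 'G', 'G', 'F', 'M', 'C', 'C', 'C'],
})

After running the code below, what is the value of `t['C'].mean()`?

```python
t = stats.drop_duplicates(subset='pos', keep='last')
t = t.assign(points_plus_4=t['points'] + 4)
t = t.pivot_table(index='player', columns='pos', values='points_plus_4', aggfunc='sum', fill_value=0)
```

drop duplicate pos (keep=last):
    games  points player pos
6       6       7  Quinn   G
7      66      36    Vic   F
8      41       6    Wes   M
11     67      26    Fay   C
add column points_plus_4 = t['points'] + 4:
    games  points player pos  points_plus_4
6       6       7  Quinn   G             11
7      66      36    Vic   F             40
8      41       6    Wes   M             10
11     67      26    Fay   C             30
pivot: rows=player, cols=pos, sum(points_plus_4):
pos      C   F   G   M
player                
Fay     30   0   0   0
Quinn    0   0  11   0
Vic      0  40   0   0
Wes      0   0   0  10
The mean of column 'C' is 7.5.

7.5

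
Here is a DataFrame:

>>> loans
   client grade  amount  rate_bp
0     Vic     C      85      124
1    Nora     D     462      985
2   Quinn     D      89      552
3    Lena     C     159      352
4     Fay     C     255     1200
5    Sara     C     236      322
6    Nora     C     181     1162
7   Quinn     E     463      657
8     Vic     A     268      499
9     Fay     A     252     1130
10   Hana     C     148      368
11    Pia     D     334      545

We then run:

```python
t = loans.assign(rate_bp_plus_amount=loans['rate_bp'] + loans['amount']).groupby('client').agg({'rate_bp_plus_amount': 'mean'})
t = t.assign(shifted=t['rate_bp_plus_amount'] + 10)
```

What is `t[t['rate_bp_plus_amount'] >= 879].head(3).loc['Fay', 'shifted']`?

add column rate_bp_plus_amount = loans['rate_bp'] + loans['amount']:
   client grade  amount  rate_bp  rate_bp_plus_amount
0     Vic     C      85      124                  209
1    Nora     D     462      985                 1447
2   Quinn     D      89      552                  641
3    Lena     C     159      352                  511
4     Fay     C     255     1200                 1455
5    Sara     C     236      322                  558
6    Nora     C     181     1162                 1343
7   Quinn     E     463      657                 1120
8     Vic     A     268      499                  767
9     Fay     A     252     1130                 1382
10   Hana     C     148      368                  516
11    Pia     D     334      545                  879
group by client, mean of rate_bp_plus_amount:
        rate_bp_plus_amount
client                     
Fay                  1418.5
Hana                  516.0
Lena                  511.0
Nora                 1395.0
Pia                   879.0
Quinn                 880.5
Sara                  558.0
Vic                   488.0
add column shifted = t['rate_bp_plus_amount'] + 10:
        rate_bp_plus_amount  shifted
client                              
Fay                  1418.5   1428.5
Hana                  516.0    526.0
Lena                  511.0    521.0
Nora                 1395.0   1405.0
Pia                   879.0    889.0
Quinn                 880.5    890.5
Sara                  558.0    568.0
Vic                   488.0    498.0
filter rows where rate_bp_plus_amount >= 879:
        rate_bp_plus_amount  shifted
client                              
Fay                  1418.5   1428.5
Nora                 1395.0   1405.0
Pia                   879.0    889.0
Quinn                 880.5    890.5
take first 3 rows:
        rate_bp_plus_amount  shifted
client                              
Fay                  1418.5   1428.5
Nora                 1395.0   1405.0
Pia                   879.0    889.0
Hence 1428.5.

1428.5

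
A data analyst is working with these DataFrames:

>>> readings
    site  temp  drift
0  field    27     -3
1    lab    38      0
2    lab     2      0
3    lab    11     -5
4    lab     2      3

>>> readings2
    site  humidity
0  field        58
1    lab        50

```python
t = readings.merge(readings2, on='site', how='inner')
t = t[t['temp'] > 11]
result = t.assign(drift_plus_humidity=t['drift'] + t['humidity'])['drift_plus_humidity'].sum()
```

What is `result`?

merge on 'site' (how='inner') → 5 rows:
    site  temp  drift  humidity
0  field    27     -3        58
1    lab    38      0        50
2    lab     2      0        50
3    lab    11     -5        50
4    lab     2      3        50
filter rows where temp > 11:
    site  temp  drift  humidity
0  field    27     -3        58
1    lab    38      0        50
add column drift_plus_humidity = t['drift'] + t['humidity']:
    site  temp  drift  humidity  drift_plus_humidity
0  field    27     -3        58                   55
1    lab    38      0        50                   50
So sum() = 105.

105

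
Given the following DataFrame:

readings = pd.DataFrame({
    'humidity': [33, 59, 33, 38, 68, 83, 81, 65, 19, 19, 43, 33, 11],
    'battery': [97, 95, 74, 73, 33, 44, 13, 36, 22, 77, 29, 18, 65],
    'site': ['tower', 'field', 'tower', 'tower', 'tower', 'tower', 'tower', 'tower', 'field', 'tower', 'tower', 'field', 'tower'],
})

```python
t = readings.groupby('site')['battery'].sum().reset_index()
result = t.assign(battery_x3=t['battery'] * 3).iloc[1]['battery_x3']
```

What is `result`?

1623

group by site, sum of battery:
site
field    135
tower    541
Name: battery, dtype: int64
reset_index():
    site  battery
0  field      135
1  tower      541
add column battery_x3 = t['battery'] * 3:
    site  battery  battery_x3
0  field      135         405
1  tower      541        1623
Then the value at position 1, column 'battery_x3': 1623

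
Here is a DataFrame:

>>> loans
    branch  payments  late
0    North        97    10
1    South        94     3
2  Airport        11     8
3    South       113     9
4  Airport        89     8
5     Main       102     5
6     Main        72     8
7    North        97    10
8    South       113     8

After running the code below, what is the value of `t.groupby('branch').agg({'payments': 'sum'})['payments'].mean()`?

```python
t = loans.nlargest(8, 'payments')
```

take 8 rows with largest payments:
    branch  payments  late
3    South       113     9
8    South       113     8
5     Main       102     5
0    North        97    10
7    North        97    10
1    South        94     3
4  Airport        89     8
6     Main        72     8
group by branch, sum of payments:
         payments
branch           
Airport        89
Main          174
North         194
South         320
The mean of column 'payments' is 194.25.

194.25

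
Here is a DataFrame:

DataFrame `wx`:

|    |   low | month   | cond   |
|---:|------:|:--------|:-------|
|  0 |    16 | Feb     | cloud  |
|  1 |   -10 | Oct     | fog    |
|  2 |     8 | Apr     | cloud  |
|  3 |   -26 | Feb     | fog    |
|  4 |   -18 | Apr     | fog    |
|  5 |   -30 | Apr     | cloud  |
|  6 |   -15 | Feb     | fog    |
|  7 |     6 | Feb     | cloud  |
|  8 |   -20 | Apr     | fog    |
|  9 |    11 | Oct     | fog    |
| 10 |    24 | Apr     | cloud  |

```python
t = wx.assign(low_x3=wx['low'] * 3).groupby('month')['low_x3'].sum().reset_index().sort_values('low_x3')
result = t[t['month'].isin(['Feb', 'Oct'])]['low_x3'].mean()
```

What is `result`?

-27.0

add column low_x3 = wx['low'] * 3:
    low month   cond  low_x3
0    16   Feb  cloud      48
1   -10   Oct    fog     -30
2     8   Apr  cloud      24
3   -26   Feb    fog     -78
4   -18   Apr    fog     -54
5   -30   Apr  cloud     -90
6   -15   Feb    fog     -45
7     6   Feb  cloud      18
8   -20   Apr    fog     -60
9    11   Oct    fog      33
10   24   Apr  cloud      72
group by month, sum of low_x3:
month
Apr   -108
Feb    -57
Oct      3
Name: low_x3, dtype: int64
reset_index():
  month  low_x3
0   Apr    -108
1   Feb     -57
2   Oct       3
sort by low_x3:
  month  low_x3
0   Apr    -108
1   Feb     -57
2   Oct       3
filter rows where month in ['Feb', 'Oct']:
  month  low_x3
1   Feb     -57
2   Oct       3
The mean of column 'low_x3' is -27.0.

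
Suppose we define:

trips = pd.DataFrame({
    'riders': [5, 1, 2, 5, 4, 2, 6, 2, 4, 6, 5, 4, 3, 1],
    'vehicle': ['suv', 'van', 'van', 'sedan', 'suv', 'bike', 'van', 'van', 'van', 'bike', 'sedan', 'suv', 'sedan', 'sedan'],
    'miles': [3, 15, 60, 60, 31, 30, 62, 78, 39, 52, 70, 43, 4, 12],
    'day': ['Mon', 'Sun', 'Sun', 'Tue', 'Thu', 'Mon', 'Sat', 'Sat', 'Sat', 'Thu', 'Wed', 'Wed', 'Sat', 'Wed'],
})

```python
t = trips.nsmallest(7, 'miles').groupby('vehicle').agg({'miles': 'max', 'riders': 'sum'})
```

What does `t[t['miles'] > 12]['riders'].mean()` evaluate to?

5.33333333333

take 7 rows with smallest miles:
    riders vehicle  miles  day
0        5     suv      3  Mon
12       3   sedan      4  Sat
13       1   sedan     12  Wed
1        1     van     15  Sun
5        2    bike     30  Mon
4        4     suv     31  Thu
8        4     van     39  Sat
group by vehicle: max(miles), sum(riders):
         miles  riders
vehicle               
bike        30       2
sedan       12       4
suv         31       9
van         39       5
filter rows where miles > 12:
         miles  riders
vehicle               
bike        30       2
suv         31       9
van         39       5
Hence 5.33333333333.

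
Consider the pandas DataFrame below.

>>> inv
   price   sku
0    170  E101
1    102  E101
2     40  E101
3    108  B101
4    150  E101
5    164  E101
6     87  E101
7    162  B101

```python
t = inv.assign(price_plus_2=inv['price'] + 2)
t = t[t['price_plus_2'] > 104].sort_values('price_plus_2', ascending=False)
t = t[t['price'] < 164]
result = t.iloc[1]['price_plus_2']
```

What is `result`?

152

add column price_plus_2 = inv['price'] + 2:
   price   sku  price_plus_2
0    170  E101           172
1    102  E101           104
2     40  E101            42
3    108  B101           110
4    150  E101           152
5    164  E101           166
6     87  E101            89
7    162  B101           164
filter rows where price_plus_2 > 104:
   price   sku  price_plus_2
0    170  E101           172
3    108  B101           110
4    150  E101           152
5    164  E101           166
7    162  B101           164
sort by price_plus_2 descending:
   price   sku  price_plus_2
0    170  E101           172
5    164  E101           166
7    162  B101           164
4    150  E101           152
3    108  B101           110
filter rows where price < 164:
   price   sku  price_plus_2
7    162  B101           164
4    150  E101           152
3    108  B101           110
So iloc[1]['price_plus_2'] = 152.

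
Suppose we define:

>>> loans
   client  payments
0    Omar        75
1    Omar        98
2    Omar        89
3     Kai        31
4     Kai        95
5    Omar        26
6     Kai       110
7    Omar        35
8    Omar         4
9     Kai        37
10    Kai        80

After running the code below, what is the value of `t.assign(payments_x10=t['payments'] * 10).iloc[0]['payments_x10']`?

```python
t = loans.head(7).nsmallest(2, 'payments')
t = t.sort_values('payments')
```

take first 7 rows:
  client  payments
0   Omar        75
1   Omar        98
2   Omar        89
3    Kai        31
4    Kai        95
5   Omar        26
6    Kai       110
take 2 rows with smallest payments:
  client  payments
5   Omar        26
3    Kai        31
sort by payments:
  client  payments
5   Omar        26
3    Kai        31
add column payments_x10 = t['payments'] * 10:
  client  payments  payments_x10
5   Omar        26           260
3    Kai        31           310
Finally, value at position 0, column 'payments_x10' = 260.

260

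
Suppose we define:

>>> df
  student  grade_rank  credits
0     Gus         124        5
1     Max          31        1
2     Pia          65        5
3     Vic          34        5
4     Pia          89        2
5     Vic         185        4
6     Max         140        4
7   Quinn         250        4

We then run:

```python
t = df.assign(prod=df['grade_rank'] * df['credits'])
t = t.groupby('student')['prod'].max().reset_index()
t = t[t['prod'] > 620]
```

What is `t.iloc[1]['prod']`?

add column prod = df['grade_rank'] * df['credits']:
  student  grade_rank  credits  prod
0     Gus         124        5   620
1     Max          31        1    31
2     Pia          65        5   325
3     Vic          34        5   170
4     Pia          89        2   178
5     Vic         185        4   740
6     Max         140        4   560
7   Quinn         250        4  1000
group by student, max of prod:
student
Gus       620
Max       560
Pia       325
Quinn    1000
Vic       740
Name: prod, dtype: int64
reset_index():
  student  prod
0     Gus   620
1     Max   560
2     Pia   325
3   Quinn  1000
4     Vic   740
filter rows where prod > 620:
  student  prod
3   Quinn  1000
4     Vic   740
So iloc[1]['prod'] = 740.

740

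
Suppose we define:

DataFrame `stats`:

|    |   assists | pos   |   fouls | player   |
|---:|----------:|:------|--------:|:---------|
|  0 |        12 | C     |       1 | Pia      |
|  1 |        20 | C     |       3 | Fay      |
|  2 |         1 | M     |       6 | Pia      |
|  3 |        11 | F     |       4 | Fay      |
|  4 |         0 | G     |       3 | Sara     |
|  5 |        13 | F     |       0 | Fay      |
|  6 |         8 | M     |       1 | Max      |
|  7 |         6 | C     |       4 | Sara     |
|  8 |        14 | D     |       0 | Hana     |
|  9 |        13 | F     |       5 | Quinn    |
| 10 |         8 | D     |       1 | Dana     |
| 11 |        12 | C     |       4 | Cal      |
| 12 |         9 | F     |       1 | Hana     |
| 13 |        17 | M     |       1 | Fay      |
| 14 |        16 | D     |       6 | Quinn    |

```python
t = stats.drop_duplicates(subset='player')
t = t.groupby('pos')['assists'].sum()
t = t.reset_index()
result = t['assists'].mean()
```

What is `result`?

drop duplicate player (keep=first):
    assists pos  fouls player
0        12   C      1    Pia
1        20   C      3    Fay
4         0   G      3   Sara
6         8   M      1    Max
8        14   D      0   Hana
9        13   F      5  Quinn
10        8   D      1   Dana
11       12   C      4    Cal
group by pos, sum of assists:
pos
C    44
D    22
F    13
G     0
M     8
Name: assists, dtype: int64
reset_index():
  pos  assists
0   C       44
1   D       22
2   F       13
3   G        0
4   M        8

17.4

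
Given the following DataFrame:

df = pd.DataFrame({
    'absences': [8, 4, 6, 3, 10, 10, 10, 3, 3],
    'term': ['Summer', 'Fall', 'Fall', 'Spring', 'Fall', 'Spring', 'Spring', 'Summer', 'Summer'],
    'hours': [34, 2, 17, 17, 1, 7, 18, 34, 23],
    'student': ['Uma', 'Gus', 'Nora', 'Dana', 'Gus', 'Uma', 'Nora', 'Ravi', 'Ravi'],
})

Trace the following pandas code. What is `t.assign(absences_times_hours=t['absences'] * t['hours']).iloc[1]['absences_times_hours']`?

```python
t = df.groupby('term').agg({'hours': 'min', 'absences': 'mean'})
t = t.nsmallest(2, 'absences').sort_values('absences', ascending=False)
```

group by term: min(hours), mean(absences):
        hours  absences
term                   
Fall        1  6.666667
Spring      7  7.666667
Summer     23  4.666667
take 2 rows with smallest absences:
        hours  absences
term                   
Summer     23  4.666667
Fall        1  6.666667
sort by absences descending:
        hours  absences
term                   
Fall        1  6.666667
Summer     23  4.666667
add column absences_times_hours = t['absences'] * t['hours']:
        hours  absences  absences_times_hours
term                                         
Fall        1  6.666667              6.666667
Summer     23  4.666667            107.333333
Hence 107.333333333.

107.333333333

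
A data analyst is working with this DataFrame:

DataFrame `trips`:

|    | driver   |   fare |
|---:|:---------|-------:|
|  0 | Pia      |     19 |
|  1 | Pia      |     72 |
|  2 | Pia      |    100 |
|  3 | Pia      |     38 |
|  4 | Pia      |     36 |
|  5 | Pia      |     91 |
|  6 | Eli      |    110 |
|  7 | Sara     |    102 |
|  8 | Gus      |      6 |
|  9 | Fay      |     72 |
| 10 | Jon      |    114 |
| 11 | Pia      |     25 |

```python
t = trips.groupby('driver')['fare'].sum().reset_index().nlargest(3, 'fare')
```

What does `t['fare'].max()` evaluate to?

group by driver, sum of fare:
driver
Eli     110
Fay      72
Gus       6
Jon     114
Pia     381
Sara    102
Name: fare, dtype: int64
reset_index():
  driver  fare
0    Eli   110
1    Fay    72
2    Gus     6
3    Jon   114
4    Pia   381
5   Sara   102
take 3 rows with largest fare:
  driver  fare
4    Pia   381
3    Jon   114
0    Eli   110
Hence 381.

381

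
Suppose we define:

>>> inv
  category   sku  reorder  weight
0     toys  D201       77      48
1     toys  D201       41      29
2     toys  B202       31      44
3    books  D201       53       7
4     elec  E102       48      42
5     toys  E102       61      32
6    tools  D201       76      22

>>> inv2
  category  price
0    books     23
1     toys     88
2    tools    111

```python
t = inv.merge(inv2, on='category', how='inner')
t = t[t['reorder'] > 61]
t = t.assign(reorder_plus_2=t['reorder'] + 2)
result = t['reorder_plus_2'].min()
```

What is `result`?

merge on 'category' (how='inner') → 6 rows:
  category   sku  reorder  weight  price
0     toys  D201       77      48     88
1     toys  D201       41      29     88
2     toys  B202       31      44     88
3    books  D201       53       7     23
4     toys  E102       61      32     88
5    tools  D201       76      22    111
filter rows where reorder > 61:
  category   sku  reorder  weight  price
0     toys  D201       77      48     88
5    tools  D201       76      22    111
add column reorder_plus_2 = t['reorder'] + 2:
  category   sku  reorder  weight  price  reorder_plus_2
0     toys  D201       77      48     88              79
5    tools  D201       76      22    111              78
min of column 'reorder_plus_2' → 78

78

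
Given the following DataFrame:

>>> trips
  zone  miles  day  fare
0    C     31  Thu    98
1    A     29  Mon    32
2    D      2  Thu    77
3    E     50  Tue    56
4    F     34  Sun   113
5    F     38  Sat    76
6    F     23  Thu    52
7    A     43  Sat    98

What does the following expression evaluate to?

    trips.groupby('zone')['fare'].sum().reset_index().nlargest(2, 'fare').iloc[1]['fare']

group by zone, sum of fare:
zone
A    130
C     98
D     77
E     56
F    241
Name: fare, dtype: int64
reset_index():
  zone  fare
0    A   130
1    C    98
2    D    77
3    E    56
4    F   241
take 2 rows with largest fare:
  zone  fare
4    F   241
0    A   130
Hence 130.

130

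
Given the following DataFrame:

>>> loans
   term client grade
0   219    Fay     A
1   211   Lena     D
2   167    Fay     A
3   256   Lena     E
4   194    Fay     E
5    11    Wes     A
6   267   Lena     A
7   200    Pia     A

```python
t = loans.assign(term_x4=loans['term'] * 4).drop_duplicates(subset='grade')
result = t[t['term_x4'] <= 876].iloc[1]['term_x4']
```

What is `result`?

add column term_x4 = loans['term'] * 4:
   term client grade  term_x4
0   219    Fay     A      876
1   211   Lena     D      844
2   167    Fay     A      668
3   256   Lena     E     1024
4   194    Fay     E      776
5    11    Wes     A       44
6   267   Lena     A     1068
7   200    Pia     A      800
drop duplicate grade (keep=first):
   term client grade  term_x4
0   219    Fay     A      876
1   211   Lena     D      844
3   256   Lena     E     1024
filter rows where term_x4 <= 876:
   term client grade  term_x4
0   219    Fay     A      876
1   211   Lena     D      844
Then the value at position 1, column 'term_x4': 844

844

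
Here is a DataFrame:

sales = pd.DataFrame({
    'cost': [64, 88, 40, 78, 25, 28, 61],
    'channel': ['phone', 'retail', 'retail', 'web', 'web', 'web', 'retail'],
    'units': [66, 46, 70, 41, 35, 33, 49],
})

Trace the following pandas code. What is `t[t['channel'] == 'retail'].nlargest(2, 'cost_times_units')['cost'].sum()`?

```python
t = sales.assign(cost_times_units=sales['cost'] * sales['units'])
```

149

add column cost_times_units = sales['cost'] * sales['units']:
   cost channel  units  cost_times_units
0    64   phone     66              4224
1    88  retail     46              4048
2    40  retail     70              2800
3    78     web     41              3198
4    25     web     35               875
5    28     web     33               924
6    61  retail     49              2989
filter rows where channel == 'retail':
   cost channel  units  cost_times_units
1    88  retail     46              4048
2    40  retail     70              2800
6    61  retail     49              2989
take 2 rows with largest cost_times_units:
   cost channel  units  cost_times_units
1    88  retail     46              4048
6    61  retail     49              2989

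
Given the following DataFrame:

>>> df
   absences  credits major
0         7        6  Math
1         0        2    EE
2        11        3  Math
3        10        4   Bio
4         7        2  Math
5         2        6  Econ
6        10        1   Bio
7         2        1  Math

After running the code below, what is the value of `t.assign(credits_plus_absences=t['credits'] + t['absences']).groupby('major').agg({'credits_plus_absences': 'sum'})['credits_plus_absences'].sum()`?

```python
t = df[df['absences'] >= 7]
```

filter rows where absences >= 7:
   absences  credits major
0         7        6  Math
2        11        3  Math
3        10        4   Bio
4         7        2  Math
6        10        1   Bio
add column credits_plus_absences = t['credits'] + t['absences']:
   absences  credits major  credits_plus_absences
0         7        6  Math                     13
2        11        3  Math                     14
3        10        4   Bio                     14
4         7        2  Math                      9
6        10        1   Bio                     11
group by major, sum of credits_plus_absences:
       credits_plus_absences
major                       
Bio                       25
Math                      36
Hence 61.

61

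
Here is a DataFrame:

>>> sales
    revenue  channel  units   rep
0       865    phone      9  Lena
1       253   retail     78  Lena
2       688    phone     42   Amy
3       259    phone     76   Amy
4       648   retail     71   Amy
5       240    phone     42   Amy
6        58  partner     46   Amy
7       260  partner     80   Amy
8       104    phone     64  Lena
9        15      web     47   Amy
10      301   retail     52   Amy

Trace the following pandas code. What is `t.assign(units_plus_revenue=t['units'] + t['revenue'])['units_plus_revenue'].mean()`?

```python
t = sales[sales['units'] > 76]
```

335.5

filter rows where units > 76:
   revenue  channel  units   rep
1      253   retail     78  Lena
7      260  partner     80   Amy
add column units_plus_revenue = t['units'] + t['revenue']:
   revenue  channel  units   rep  units_plus_revenue
1      253   retail     78  Lena                 331
7      260  partner     80   Amy                 340
Reading off the mean of column 'units_plus_revenue', we get 335.5.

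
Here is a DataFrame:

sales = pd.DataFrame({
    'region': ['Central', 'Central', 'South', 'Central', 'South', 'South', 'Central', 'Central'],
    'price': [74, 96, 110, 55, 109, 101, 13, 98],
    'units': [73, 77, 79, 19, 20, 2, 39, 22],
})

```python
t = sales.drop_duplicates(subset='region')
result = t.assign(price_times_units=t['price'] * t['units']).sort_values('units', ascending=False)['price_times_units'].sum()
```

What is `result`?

14092

drop duplicate region (keep=first):
    region  price  units
0  Central     74     73
2    South    110     79
add column price_times_units = t['price'] * t['units']:
    region  price  units  price_times_units
0  Central     74     73               5402
2    South    110     79               8690
sort by units descending:
    region  price  units  price_times_units
2    South    110     79               8690
0  Central     74     73               5402
Then the sum of column 'price_times_units': 14092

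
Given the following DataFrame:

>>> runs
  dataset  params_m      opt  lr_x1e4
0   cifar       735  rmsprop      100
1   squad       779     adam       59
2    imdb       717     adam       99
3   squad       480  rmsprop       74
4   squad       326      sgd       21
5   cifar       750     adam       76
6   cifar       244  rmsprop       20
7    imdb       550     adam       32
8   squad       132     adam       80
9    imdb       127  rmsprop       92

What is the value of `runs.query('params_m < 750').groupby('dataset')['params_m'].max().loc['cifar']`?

735

filter rows where params_m < 750:
  dataset  params_m      opt  lr_x1e4
0   cifar       735  rmsprop      100
2    imdb       717     adam       99
3   squad       480  rmsprop       74
4   squad       326      sgd       21
6   cifar       244  rmsprop       20
7    imdb       550     adam       32
8   squad       132     adam       80
9    imdb       127  rmsprop       92
group by dataset, max of params_m:
dataset
cifar    735
imdb     717
squad    480
Name: params_m, dtype: int64
value at index 'cifar' → 735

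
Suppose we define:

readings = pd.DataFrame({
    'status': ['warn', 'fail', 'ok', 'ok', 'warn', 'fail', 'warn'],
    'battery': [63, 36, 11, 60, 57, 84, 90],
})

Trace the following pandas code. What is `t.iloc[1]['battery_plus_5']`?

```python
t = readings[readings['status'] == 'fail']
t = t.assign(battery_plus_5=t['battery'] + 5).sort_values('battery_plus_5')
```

89

filter rows where status == 'fail':
  status  battery
1   fail       36
5   fail       84
add column battery_plus_5 = t['battery'] + 5:
  status  battery  battery_plus_5
1   fail       36              41
5   fail       84              89
sort by battery_plus_5:
  status  battery  battery_plus_5
1   fail       36              41
5   fail       84              89
The value at position 1, column 'battery_plus_5' is 89.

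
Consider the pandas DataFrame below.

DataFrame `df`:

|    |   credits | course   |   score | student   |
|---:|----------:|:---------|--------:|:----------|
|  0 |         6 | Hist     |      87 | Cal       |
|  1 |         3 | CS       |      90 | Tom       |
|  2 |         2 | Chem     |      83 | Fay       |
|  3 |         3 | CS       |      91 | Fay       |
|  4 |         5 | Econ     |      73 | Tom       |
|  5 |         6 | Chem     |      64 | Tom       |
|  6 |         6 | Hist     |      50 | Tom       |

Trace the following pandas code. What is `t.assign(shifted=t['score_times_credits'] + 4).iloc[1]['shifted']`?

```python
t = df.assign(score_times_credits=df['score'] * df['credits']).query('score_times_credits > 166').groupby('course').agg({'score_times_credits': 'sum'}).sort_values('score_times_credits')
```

add column score_times_credits = df['score'] * df['credits']:
   credits course  score student  score_times_credits
0        6   Hist     87     Cal                  522
1        3     CS     90     Tom                  270
2        2   Chem     83     Fay                  166
3        3     CS     91     Fay                  273
4        5   Econ     73     Tom                  365
5        6   Chem     64     Tom                  384
6        6   Hist     50     Tom                  300
filter rows where score_times_credits > 166:
   credits course  score student  score_times_credits
0        6   Hist     87     Cal                  522
1        3     CS     90     Tom                  270
3        3     CS     91     Fay                  273
4        5   Econ     73     Tom                  365
5        6   Chem     64     Tom                  384
6        6   Hist     50     Tom                  300
group by course, sum of score_times_credits:
        score_times_credits
course                     
CS                      543
Chem                    384
Econ                    365
Hist                    822
sort by score_times_credits:
        score_times_credits
course                     
Econ                    365
Chem                    384
CS                      543
Hist                    822
add column shifted = t['score_times_credits'] + 4:
        score_times_credits  shifted
course                              
Econ                    365      369
Chem                    384      388
CS                      543      547
Hist                    822      826
The value at position 1, column 'shifted' is 388.

388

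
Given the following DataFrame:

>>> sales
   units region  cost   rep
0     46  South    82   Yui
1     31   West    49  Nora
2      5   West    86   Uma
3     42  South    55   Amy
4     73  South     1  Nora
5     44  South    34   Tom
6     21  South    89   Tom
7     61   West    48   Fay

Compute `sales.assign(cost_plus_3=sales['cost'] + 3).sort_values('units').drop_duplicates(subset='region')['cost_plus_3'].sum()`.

add column cost_plus_3 = sales['cost'] + 3:
   units region  cost   rep  cost_plus_3
0     46  South    82   Yui           85
1     31   West    49  Nora           52
2      5   West    86   Uma           89
3     42  South    55   Amy           58
4     73  South     1  Nora            4
5     44  South    34   Tom           37
6     21  South    89   Tom           92
7     61   West    48   Fay           51
sort by units:
   units region  cost   rep  cost_plus_3
2      5   West    86   Uma           89
6     21  South    89   Tom           92
1     31   West    49  Nora           52
3     42  South    55   Amy           58
5     44  South    34   Tom           37
0     46  South    82   Yui           85
7     61   West    48   Fay           51
4     73  South     1  Nora            4
drop duplicate region (keep=first):
   units region  cost  rep  cost_plus_3
2      5   West    86  Uma           89
6     21  South    89  Tom           92
Taking the sum of column 'cost_plus_3' gives 181.

181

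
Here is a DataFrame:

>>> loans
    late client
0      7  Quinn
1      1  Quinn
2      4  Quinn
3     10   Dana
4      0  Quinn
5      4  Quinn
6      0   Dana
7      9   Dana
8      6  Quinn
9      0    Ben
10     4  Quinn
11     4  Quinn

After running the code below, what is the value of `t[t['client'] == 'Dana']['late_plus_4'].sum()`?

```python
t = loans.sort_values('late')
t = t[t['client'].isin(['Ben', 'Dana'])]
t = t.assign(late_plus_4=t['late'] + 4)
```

31

sort by late:
    late client
4      0  Quinn
6      0   Dana
9      0    Ben
1      1  Quinn
2      4  Quinn
5      4  Quinn
10     4  Quinn
11     4  Quinn
8      6  Quinn
0      7  Quinn
7      9   Dana
3     10   Dana
filter rows where client in ['Ben', 'Dana']:
   late client
6     0   Dana
9     0    Ben
7     9   Dana
3    10   Dana
add column late_plus_4 = t['late'] + 4:
   late client  late_plus_4
6     0   Dana            4
9     0    Ben            4
7     9   Dana           13
3    10   Dana           14
filter rows where client == 'Dana':
   late client  late_plus_4
6     0   Dana            4
7     9   Dana           13
3    10   Dana           14
Taking the sum of column 'late_plus_4' gives 31.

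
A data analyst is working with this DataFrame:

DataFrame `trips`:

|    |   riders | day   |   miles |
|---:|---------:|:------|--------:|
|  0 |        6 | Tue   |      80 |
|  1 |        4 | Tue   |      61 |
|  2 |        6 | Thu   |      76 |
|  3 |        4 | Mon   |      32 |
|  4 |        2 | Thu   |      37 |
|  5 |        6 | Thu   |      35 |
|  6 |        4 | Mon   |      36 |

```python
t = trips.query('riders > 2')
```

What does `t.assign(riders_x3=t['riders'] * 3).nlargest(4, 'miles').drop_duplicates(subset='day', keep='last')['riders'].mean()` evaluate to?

4.66666666667

filter rows where riders > 2:
   riders  day  miles
0       6  Tue     80
1       4  Tue     61
2       6  Thu     76
3       4  Mon     32
5       6  Thu     35
6       4  Mon     36
add column riders_x3 = t['riders'] * 3:
   riders  day  miles  riders_x3
0       6  Tue     80         18
1       4  Tue     61         12
2       6  Thu     76         18
3       4  Mon     32         12
5       6  Thu     35         18
6       4  Mon     36         12
take 4 rows with largest miles:
   riders  day  miles  riders_x3
0       6  Tue     80         18
2       6  Thu     76         18
1       4  Tue     61         12
6       4  Mon     36         12
drop duplicate day (keep=last):
   riders  day  miles  riders_x3
2       6  Thu     76         18
1       4  Tue     61         12
6       4  Mon     36         12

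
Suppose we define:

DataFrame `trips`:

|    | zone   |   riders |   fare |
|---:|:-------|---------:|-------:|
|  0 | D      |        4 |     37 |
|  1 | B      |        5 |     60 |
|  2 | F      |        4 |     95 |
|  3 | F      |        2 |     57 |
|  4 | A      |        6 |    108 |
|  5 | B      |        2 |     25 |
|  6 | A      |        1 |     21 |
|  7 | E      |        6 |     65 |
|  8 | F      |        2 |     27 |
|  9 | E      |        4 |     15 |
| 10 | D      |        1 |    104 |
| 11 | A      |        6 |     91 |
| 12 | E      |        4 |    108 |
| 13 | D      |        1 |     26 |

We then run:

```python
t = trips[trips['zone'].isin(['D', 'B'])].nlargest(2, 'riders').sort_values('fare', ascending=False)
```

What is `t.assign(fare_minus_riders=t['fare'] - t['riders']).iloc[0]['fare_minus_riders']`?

filter rows where zone in ['D', 'B']:
   zone  riders  fare
0     D       4    37
1     B       5    60
5     B       2    25
10    D       1   104
13    D       1    26
take 2 rows with largest riders:
  zone  riders  fare
1    B       5    60
0    D       4    37
sort by fare descending:
  zone  riders  fare
1    B       5    60
0    D       4    37
add column fare_minus_riders = t['fare'] - t['riders']:
  zone  riders  fare  fare_minus_riders
1    B       5    60                 55
0    D       4    37                 33
Hence 55.

55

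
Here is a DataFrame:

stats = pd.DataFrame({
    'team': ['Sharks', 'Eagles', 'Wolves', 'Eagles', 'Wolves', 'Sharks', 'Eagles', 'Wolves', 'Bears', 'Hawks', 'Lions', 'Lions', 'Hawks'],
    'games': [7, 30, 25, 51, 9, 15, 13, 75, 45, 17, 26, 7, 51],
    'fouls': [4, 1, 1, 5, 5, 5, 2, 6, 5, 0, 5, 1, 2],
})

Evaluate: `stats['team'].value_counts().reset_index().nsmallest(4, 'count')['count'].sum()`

7

value_counts of team:
team
Eagles    3
Wolves    3
Sharks    2
Hawks     2
Lions     2
Bears     1
Name: count, dtype: int64
reset_index():
     team  count
0  Eagles      3
1  Wolves      3
2  Sharks      2
3   Hawks      2
4   Lions      2
5   Bears      1
take 4 rows with smallest count:
     team  count
5   Bears      1
2  Sharks      2
3   Hawks      2
4   Lions      2
sum of column 'count' → 7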